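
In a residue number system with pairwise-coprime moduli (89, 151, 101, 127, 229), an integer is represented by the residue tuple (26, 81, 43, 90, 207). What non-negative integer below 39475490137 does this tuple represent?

The moduli are pairwise coprime; N = 89·151·101·127·229 = 39475490137.
N/89 = 443544833; 443544833 ≡ 72 (mod 89); 72·68 ≡ 1, so inverse 68.
N/151 = 261427087; 261427087 ≡ 32 (mod 151); 32·118 ≡ 1, so inverse 118.
N/101 = 390846437; 390846437 ≡ 71 (mod 101); 71·37 ≡ 1, so inverse 37.
N/127 = 310830631; 310830631 ≡ 36 (mod 127); 36·60 ≡ 1, so inverse 60.
N/229 = 172382053; 172382053 ≡ 13 (mod 229); 13·141 ≡ 1, so inverse 141.
x ≡ 26·443544833·68 + 81·261427087·118 + 43·390846437·37 + 90·310830631·60 + 207·172382053·141 = 10614544431868.
10614544431868 mod 39475490137 = 35113075152.

35113075152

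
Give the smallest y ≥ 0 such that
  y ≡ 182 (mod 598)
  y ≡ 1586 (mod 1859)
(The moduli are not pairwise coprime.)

gcd(598, 1859) = 13 and 13 | (1586 − 182), so the pair is consistent; merging gives y ≡ 12740 (mod 85514), where 85514 = lcm(598, 1859).
The solution is unique modulo lcm(598, 1859) = 85514.

12740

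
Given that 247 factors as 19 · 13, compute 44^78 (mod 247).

220

Mod 19: 44 ≡ 6; by Fermat, exponent reduces to 78 mod 18 = 6; 6^6 ≡ 11 (mod 19).
Mod 13: 44 ≡ 5; by Fermat, exponent reduces to 78 mod 12 = 6; 5^6 ≡ 12 (mod 13).
Combine by CRT: x ≡ 11 (mod 19), x ≡ 12 (mod 13) ⇒ x ≡ 220 (mod 247).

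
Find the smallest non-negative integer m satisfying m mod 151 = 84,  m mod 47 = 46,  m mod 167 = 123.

783019

From m ≡ 84 (mod 151) write m = 84 + 151t. Substituting into m ≡ 46 (mod 47) gives 151t ≡ 9 (mod 47), and since 10⁻¹ ≡ 33 (mod 47), t ≡ 15. Hence m ≡ 84 + 151·15 = 2349 (mod 7097).
From m ≡ 2349 (mod 7097) write m = 2349 + 7097t. Substituting into m ≡ 123 (mod 167) gives 7097t ≡ 112 (mod 167), and since 83⁻¹ ≡ 165 (mod 167), t ≡ 110. Hence m ≡ 2349 + 7097·110 = 783019 (mod 1185199).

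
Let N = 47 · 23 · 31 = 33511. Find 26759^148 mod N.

Mod 47: 26759 ≡ 16; by Fermat, exponent reduces to 148 mod 46 = 10; 16^10 ≡ 36 (mod 47).
Mod 23: 26759 ≡ 10; by Fermat, exponent reduces to 148 mod 22 = 16; 10^16 ≡ 4 (mod 23).
Mod 31: 26759 ≡ 6; by Fermat, exponent reduces to 148 mod 30 = 28; 6^28 ≡ 25 (mod 31).
Combine by CRT: x ≡ 36 (mod 47), x ≡ 4 (mod 23), x ≡ 25 (mod 31) ⇒ x ≡ 22314 (mod 33511).

22314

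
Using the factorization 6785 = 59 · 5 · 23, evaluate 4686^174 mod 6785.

Mod 59: 4686 ≡ 25; since 58 | 174, by Fermat 25^174 ≡ 1 (mod 59).
Mod 5: 4686 ≡ 1; by Fermat, exponent reduces to 174 mod 4 = 2; 1^2 ≡ 1 (mod 5).
Mod 23: 4686 ≡ 17; by Fermat, exponent reduces to 174 mod 22 = 20; 17^20 ≡ 16 (mod 23).
Combine by CRT: x ≡ 1 (mod 59), x ≡ 1 (mod 5), x ≡ 16 (mod 23) ⇒ x ≡ 591 (mod 6785).

591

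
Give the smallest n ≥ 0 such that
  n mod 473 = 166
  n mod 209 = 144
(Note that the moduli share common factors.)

5369

gcd(473, 209) = 11 and 11 | (144 − 166), so the pair is consistent; merging gives n ≡ 5369 (mod 8987), where 8987 = lcm(473, 209).
The solution is unique modulo lcm(473, 209) = 8987.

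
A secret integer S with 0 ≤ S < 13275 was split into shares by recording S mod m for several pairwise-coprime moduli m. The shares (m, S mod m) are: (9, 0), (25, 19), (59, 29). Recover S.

The moduli are pairwise coprime; N = 9·25·59 = 13275.
N/9 = 1475; 1475 ≡ 8 (mod 9); 8·8 ≡ 1, so inverse 8.
N/25 = 531; 531 ≡ 6 (mod 25); 6·21 ≡ 1, so inverse 21.
N/59 = 225; 225 ≡ 48 (mod 59); 48·16 ≡ 1, so inverse 16.
S ≡ 0·1475·8 + 19·531·21 + 29·225·16 = 316269.
316269 mod 13275 = 10944.

10944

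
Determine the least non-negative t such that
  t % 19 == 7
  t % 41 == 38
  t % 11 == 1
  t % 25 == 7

Combine the congruences pairwise.
From t ≡ 7 (mod 19) write t = 7 + 19s. Substituting into t ≡ 38 (mod 41) gives 19s ≡ 31 (mod 41), and since 19⁻¹ ≡ 13 (mod 41), s ≡ 34. Hence t ≡ 7 + 19·34 = 653 (mod 779).
From t ≡ 653 (mod 779) write t = 653 + 779s. Substituting into t ≡ 1 (mod 11) gives 779s ≡ 8 (mod 11), and since 9⁻¹ ≡ 5 (mod 11), s ≡ 7. Hence t ≡ 653 + 779·7 = 6106 (mod 8569).
From t ≡ 6106 (mod 8569) write t = 6106 + 8569s. Substituting into t ≡ 7 (mod 25) gives 8569s ≡ 1 (mod 25), and since 19⁻¹ ≡ 4 (mod 25), s ≡ 4. Hence t ≡ 6106 + 8569·4 = 40382 (mod 214225).

40382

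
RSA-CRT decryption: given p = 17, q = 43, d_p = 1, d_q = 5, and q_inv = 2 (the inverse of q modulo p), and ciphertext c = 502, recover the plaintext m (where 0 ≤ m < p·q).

m₁ = c^(d_p) mod p: c ≡ 9 (mod 17), and 9^1 mod 17 = 9.
m₂ = c^(d_q) mod q: c ≡ 29 (mod 43), and 29^5 mod 43 = 20.
h = q_inv·(m₁ − m₂) mod p = 2·(9 − 20) mod 17 = 12.
m = m₂ + h·q = 20 + 12·43 = 536.

536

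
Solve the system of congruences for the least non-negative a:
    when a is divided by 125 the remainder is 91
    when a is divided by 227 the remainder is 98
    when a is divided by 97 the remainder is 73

1301716

The moduli are pairwise coprime; N = 125·227·97 = 2752375.
N/125 = 22019; 22019 ≡ 19 (mod 125); 19·79 ≡ 1, so inverse 79.
N/227 = 12125; 12125 ≡ 94 (mod 227); 94·128 ≡ 1, so inverse 128.
N/97 = 28375; 28375 ≡ 51 (mod 97); 51·78 ≡ 1, so inverse 78.
a ≡ 91·22019·79 + 98·12125·128 + 73·28375·78 = 471957841.
471957841 mod 2752375 = 1301716.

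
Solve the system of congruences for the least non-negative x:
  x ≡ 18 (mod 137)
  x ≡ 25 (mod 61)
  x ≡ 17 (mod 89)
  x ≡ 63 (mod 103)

11227990

The moduli are pairwise coprime; N = 137·61·89·103 = 76608619.
N/137 = 559187; 559187 ≡ 90 (mod 137); 90·102 ≡ 1, so inverse 102.
N/61 = 1255879; 1255879 ≡ 11 (mod 61); 11·50 ≡ 1, so inverse 50.
N/89 = 860771; 860771 ≡ 52 (mod 89); 52·12 ≡ 1, so inverse 12.
N/103 = 743773; 743773 ≡ 10 (mod 103); 10·31 ≡ 1, so inverse 31.
x ≡ 18·559187·102 + 25·1255879·50 + 17·860771·12 + 63·743773·31 = 4224702035.
4224702035 mod 76608619 = 11227990.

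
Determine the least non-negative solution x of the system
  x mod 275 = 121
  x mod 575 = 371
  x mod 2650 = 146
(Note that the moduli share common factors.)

241296

Combine the congruences pairwise.
gcd(275, 575) = 25 and 25 | (371 − 121), so the pair is consistent; merging gives x ≡ 946 (mod 6325), where 6325 = lcm(275, 575).
gcd(6325, 2650) = 25 and 25 | (146 − 946), so the pair is consistent; merging gives x ≡ 241296 (mod 670450), where 670450 = lcm(6325, 2650).
The solution is unique modulo lcm(275, 575, 2650) = 670450.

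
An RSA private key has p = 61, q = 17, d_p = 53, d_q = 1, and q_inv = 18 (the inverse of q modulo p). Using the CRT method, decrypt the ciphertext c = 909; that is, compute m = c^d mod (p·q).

m₁ = c^(d_p) mod p: c ≡ 55 (mod 61), and 55^53 mod 61 = 26.
m₂ = c^(d_q) mod q: c ≡ 8 (mod 17), and 8^1 mod 17 = 8.
h = q_inv·(m₁ − m₂) mod p = 18·(26 − 8) mod 61 = 19.
m = m₂ + h·q = 8 + 19·17 = 331.

331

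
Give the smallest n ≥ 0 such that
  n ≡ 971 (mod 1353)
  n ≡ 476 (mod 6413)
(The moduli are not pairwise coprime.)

558407

Combine the congruences pairwise.
gcd(1353, 6413) = 11 and 11 | (476 − 971), so the pair is consistent; merging gives n ≡ 558407 (mod 788799), where 788799 = lcm(1353, 6413).
The solution is unique modulo lcm(1353, 6413) = 788799.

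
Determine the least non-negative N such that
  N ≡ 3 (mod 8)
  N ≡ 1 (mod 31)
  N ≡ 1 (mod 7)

The moduli are pairwise coprime; M = 8·31·7 = 1736.
M/8 = 217; 217 ≡ 1 (mod 8), inverse 1.
M/31 = 56; 56 ≡ 25 (mod 31); 25·5 ≡ 1, so inverse 5.
M/7 = 248; 248 ≡ 3 (mod 7); 3·5 ≡ 1, so inverse 5.
N ≡ 3·217·1 + 1·56·5 + 1·248·5 = 2171.
2171 mod 1736 = 435.

435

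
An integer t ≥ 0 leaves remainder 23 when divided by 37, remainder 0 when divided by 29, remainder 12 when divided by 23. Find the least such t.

The moduli are pairwise coprime; N = 37·29·23 = 24679.
N/37 = 667; 667 ≡ 1 (mod 37), inverse 1.
N/29 = 851; 851 ≡ 10 (mod 29); 10·3 ≡ 1, so inverse 3.
N/23 = 1073; 1073 ≡ 15 (mod 23); 15·20 ≡ 1, so inverse 20.
t ≡ 23·667·1 + 0·851·3 + 12·1073·20 = 272861.
272861 mod 24679 = 1392.

1392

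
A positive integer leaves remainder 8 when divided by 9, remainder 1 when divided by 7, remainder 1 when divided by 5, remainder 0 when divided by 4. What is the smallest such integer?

Combine the congruences pairwise.
From k ≡ 8 (mod 9) write k = 8 + 9t. Substituting into k ≡ 1 (mod 7) gives 9t ≡ 0 (mod 7), and since 2⁻¹ ≡ 4 (mod 7), t ≡ 0. Hence k ≡ 8 + 9·0 = 8 (mod 63).
From k ≡ 8 (mod 63) write k = 8 + 63t. Substituting into k ≡ 1 (mod 5) gives 63t ≡ 3 (mod 5), and since 3⁻¹ ≡ 2 (mod 5), t ≡ 1. Hence k ≡ 8 + 63·1 = 71 (mod 315).
From k ≡ 71 (mod 315) write k = 71 + 315t. Substituting into k ≡ 0 (mod 4) gives 315t ≡ 1 (mod 4), and since 3⁻¹ ≡ 3 (mod 4), t ≡ 3. Hence k ≡ 71 + 315·3 = 1016 (mod 1260).

1016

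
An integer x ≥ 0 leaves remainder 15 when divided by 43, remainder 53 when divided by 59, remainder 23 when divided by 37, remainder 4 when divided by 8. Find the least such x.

The moduli are pairwise coprime; N = 43·59·37·8 = 750952.
N/43 = 17464; 17464 ≡ 6 (mod 43); 6·36 ≡ 1, so inverse 36.
N/59 = 12728; 12728 ≡ 43 (mod 59); 43·11 ≡ 1, so inverse 11.
N/37 = 20296; 20296 ≡ 20 (mod 37); 20·13 ≡ 1, so inverse 13.
N/8 = 93869; 93869 ≡ 5 (mod 8); 5·5 ≡ 1, so inverse 5.
x ≡ 15·17464·36 + 53·12728·11 + 23·20296·13 + 4·93869·5 = 24796868.
24796868 mod 750952 = 15452.

15452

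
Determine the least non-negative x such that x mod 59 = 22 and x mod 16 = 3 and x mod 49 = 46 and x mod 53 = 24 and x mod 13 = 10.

29423027

The moduli are pairwise coprime; N = 59·16·49·53·13 = 31870384.
N/59 = 540176; 540176 ≡ 31 (mod 59); 31·40 ≡ 1, so inverse 40.
N/16 = 1991899; 1991899 ≡ 11 (mod 16); 11·3 ≡ 1, so inverse 3.
N/49 = 650416; 650416 ≡ 39 (mod 49); 39·44 ≡ 1, so inverse 44.
N/53 = 601328; 601328 ≡ 43 (mod 53); 43·37 ≡ 1, so inverse 37.
N/13 = 2451568; 2451568 ≡ 2 (mod 13); 2·7 ≡ 1, so inverse 7.
x ≡ 22·540176·40 + 3·1991899·3 + 46·650416·44 + 24·601328·37 + 10·2451568·7 = 2515312979.
2515312979 mod 31870384 = 29423027.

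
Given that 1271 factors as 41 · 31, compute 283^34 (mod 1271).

Mod 41: 283 ≡ 37; 37^34 ≡ 10 (mod 41).
Mod 31: 283 ≡ 4; by Fermat, exponent reduces to 34 mod 30 = 4; 4^4 ≡ 8 (mod 31).
Combine by CRT: x ≡ 10 (mod 41), x ≡ 8 (mod 31) ⇒ x ≡ 256 (mod 1271).

256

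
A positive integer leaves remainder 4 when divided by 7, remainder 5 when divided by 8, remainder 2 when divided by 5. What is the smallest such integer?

The moduli are pairwise coprime; N = 7·8·5 = 280.
N/7 = 40; 40 ≡ 5 (mod 7); 5·3 ≡ 1, so inverse 3.
N/8 = 35; 35 ≡ 3 (mod 8); 3·3 ≡ 1, so inverse 3.
N/5 = 56; 56 ≡ 1 (mod 5), inverse 1.
t ≡ 4·40·3 + 5·35·3 + 2·56·1 = 1117.
1117 mod 280 = 277.

277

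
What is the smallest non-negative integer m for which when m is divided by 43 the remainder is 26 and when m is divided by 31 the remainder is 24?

Combine the congruences pairwise.
From m ≡ 26 (mod 43) write m = 26 + 43t. Substituting into m ≡ 24 (mod 31) gives 43t ≡ 29 (mod 31), and since 12⁻¹ ≡ 13 (mod 31), t ≡ 5. Hence m ≡ 26 + 43·5 = 241 (mod 1333).

241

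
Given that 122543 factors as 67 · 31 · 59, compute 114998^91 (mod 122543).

Mod 67: 114998 ≡ 26; by Fermat, exponent reduces to 91 mod 66 = 25; 26^25 ≡ 35 (mod 67).
Mod 31: 114998 ≡ 19; by Fermat, exponent reduces to 91 mod 30 = 1; 19^1 ≡ 19 (mod 31).
Mod 59: 114998 ≡ 7; by Fermat, exponent reduces to 91 mod 58 = 33; 7^33 ≡ 41 (mod 59).
Combine by CRT: x ≡ 35 (mod 67), x ≡ 19 (mod 31), x ≡ 41 (mod 59) ⇒ x ≡ 58392 (mod 122543).

58392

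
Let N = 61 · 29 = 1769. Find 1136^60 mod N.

306

Mod 61: 1136 ≡ 38; since 60 | 60, by Fermat 38^60 ≡ 1 (mod 61).
Mod 29: 1136 ≡ 5; by Fermat, exponent reduces to 60 mod 28 = 4; 5^4 ≡ 16 (mod 29).
Combine by CRT: x ≡ 1 (mod 61), x ≡ 16 (mod 29) ⇒ x ≡ 306 (mod 1769).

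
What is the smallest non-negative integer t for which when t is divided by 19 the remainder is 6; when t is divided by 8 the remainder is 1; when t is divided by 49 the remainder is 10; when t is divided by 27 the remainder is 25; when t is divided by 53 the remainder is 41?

4580089

Combine the congruences pairwise.
From t ≡ 6 (mod 19) write t = 6 + 19s. Substituting into t ≡ 1 (mod 8) gives 19s ≡ 3 (mod 8), and since 3⁻¹ ≡ 3 (mod 8), s ≡ 1. Hence t ≡ 6 + 19·1 = 25 (mod 152).
From t ≡ 25 (mod 152) write t = 25 + 152s. Substituting into t ≡ 10 (mod 49) gives 152s ≡ 34 (mod 49), and since 5⁻¹ ≡ 10 (mod 49), s ≡ 46. Hence t ≡ 25 + 152·46 = 7017 (mod 7448).
From t ≡ 7017 (mod 7448) write t = 7017 + 7448s. Substituting into t ≡ 25 (mod 27) gives 7448s ≡ 1 (mod 27), and since 23⁻¹ ≡ 20 (mod 27), s ≡ 20. Hence t ≡ 7017 + 7448·20 = 155977 (mod 201096).
From t ≡ 155977 (mod 201096) write t = 155977 + 201096s. Substituting into t ≡ 41 (mod 53) gives 201096s ≡ 43 (mod 53), and since 14⁻¹ ≡ 19 (mod 53), s ≡ 22. Hence t ≡ 155977 + 201096·22 = 4580089 (mod 10658088).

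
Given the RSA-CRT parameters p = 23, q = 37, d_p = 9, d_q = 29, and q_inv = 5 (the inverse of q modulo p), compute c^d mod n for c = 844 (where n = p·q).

m₁ = c^(d_p) mod p: c ≡ 16 (mod 23), and 16^9 mod 23 = 8.
m₂ = c^(d_q) mod q: c ≡ 30 (mod 37), and 30^29 mod 37 = 25.
h = q_inv·(m₁ − m₂) mod p = 5·(8 − 25) mod 23 = 7.
m = m₂ + h·q = 25 + 7·37 = 284.

284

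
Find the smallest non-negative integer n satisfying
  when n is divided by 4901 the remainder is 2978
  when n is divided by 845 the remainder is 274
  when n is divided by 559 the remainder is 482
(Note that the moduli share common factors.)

gcd(4901, 845) = 169 and 169 | (274 − 2978), so the pair is consistent; merging gives n ≡ 7879 (mod 24505), where 24505 = lcm(4901, 845).
gcd(24505, 559) = 13 and 13 | (482 − 7879), so the pair is consistent; merging gives n ≡ 645009 (mod 1053715), where 1053715 = lcm(24505, 559).
The solution is unique modulo lcm(4901, 845, 559) = 1053715.

645009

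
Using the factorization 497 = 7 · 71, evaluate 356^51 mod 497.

356

Mod 7: 356 ≡ 6; by Fermat, exponent reduces to 51 mod 6 = 3; 6^3 ≡ 6 (mod 7).
Mod 71: 356 ≡ 1; 1^51 ≡ 1 (mod 71).
Combine by CRT: x ≡ 6 (mod 7), x ≡ 1 (mod 71) ⇒ x ≡ 356 (mod 497).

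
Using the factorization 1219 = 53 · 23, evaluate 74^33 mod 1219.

Mod 53: 74 ≡ 21; 21^33 ≡ 18 (mod 53).
Mod 23: 74 ≡ 5; by Fermat, exponent reduces to 33 mod 22 = 11; 5^11 ≡ 22 (mod 23).
Combine by CRT: x ≡ 18 (mod 53), x ≡ 22 (mod 23) ⇒ x ≡ 919 (mod 1219).

919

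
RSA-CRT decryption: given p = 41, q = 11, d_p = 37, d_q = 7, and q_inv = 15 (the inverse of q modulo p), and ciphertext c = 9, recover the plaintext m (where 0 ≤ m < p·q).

m₁ = c^(d_p) mod p: c ≡ 9 (mod 41), and 9^37 mod 41 = 9.
m₂ = c^(d_q) mod q: c ≡ 9 (mod 11), and 9^7 mod 11 = 4.
h = q_inv·(m₁ − m₂) mod p = 15·(9 − 4) mod 41 = 34.
m = m₂ + h·q = 4 + 34·11 = 378.

378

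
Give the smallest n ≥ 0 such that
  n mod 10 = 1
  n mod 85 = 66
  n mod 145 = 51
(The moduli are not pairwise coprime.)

4401

gcd(10, 85) = 5 and 5 | (66 − 1), so the pair is consistent; merging gives n ≡ 151 (mod 170), where 170 = lcm(10, 85).
gcd(170, 145) = 5 and 5 | (51 − 151), so the pair is consistent; merging gives n ≡ 4401 (mod 4930), where 4930 = lcm(170, 145).
The solution is unique modulo lcm(10, 85, 145) = 4930.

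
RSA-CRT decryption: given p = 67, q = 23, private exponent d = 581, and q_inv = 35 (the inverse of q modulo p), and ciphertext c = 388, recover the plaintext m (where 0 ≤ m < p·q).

d_p = d mod (p−1) = 581 mod 66 = 53; d_q = d mod (q−1) = 9.
m₁ = c^(d_p) mod p: c ≡ 53 (mod 67), and 53^53 mod 67 = 27.
m₂ = c^(d_q) mod q: c ≡ 20 (mod 23), and 20^9 mod 23 = 5.
h = q_inv·(m₁ − m₂) mod p = 35·(27 − 5) mod 67 = 33.
m = m₂ + h·q = 5 + 33·23 = 764.

764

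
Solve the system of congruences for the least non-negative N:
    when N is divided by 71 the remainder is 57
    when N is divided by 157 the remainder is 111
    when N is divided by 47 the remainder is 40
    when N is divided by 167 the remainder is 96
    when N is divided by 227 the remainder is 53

The moduli are pairwise coprime; M = 71·157·47·167·227 = 19860866281.
M/71 = 279730511; 279730511 ≡ 25 (mod 71); 25·54 ≡ 1, so inverse 54.
M/157 = 126502333; 126502333 ≡ 54 (mod 157); 54·32 ≡ 1, so inverse 32.
M/47 = 422571623; 422571623 ≡ 28 (mod 47); 28·42 ≡ 1, so inverse 42.
M/167 = 118927343; 118927343 ≡ 130 (mod 167); 130·9 ≡ 1, so inverse 9.
M/227 = 87492803; 87492803 ≡ 193 (mod 227); 193·20 ≡ 1, so inverse 20.
N ≡ 57·279730511·54 + 111·126502333·32 + 40·422571623·42 + 96·118927343·9 + 53·87492803·20 = 2215762721846.
2215762721846 mod 19860866281 = 11206564655.

11206564655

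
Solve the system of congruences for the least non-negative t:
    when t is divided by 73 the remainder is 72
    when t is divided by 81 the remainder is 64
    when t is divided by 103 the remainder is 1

The moduli are pairwise coprime; N = 73·81·103 = 609039.
N/73 = 8343; 8343 ≡ 21 (mod 73); 21·7 ≡ 1, so inverse 7.
N/81 = 7519; 7519 ≡ 67 (mod 81); 67·52 ≡ 1, so inverse 52.
N/103 = 5913; 5913 ≡ 42 (mod 103); 42·27 ≡ 1, so inverse 27.
t ≡ 72·8343·7 + 64·7519·52 + 1·5913·27 = 29387755.
29387755 mod 609039 = 153883.

153883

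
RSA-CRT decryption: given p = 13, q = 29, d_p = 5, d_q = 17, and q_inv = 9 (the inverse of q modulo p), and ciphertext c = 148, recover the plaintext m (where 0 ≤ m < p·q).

31

m₁ = c^(d_p) mod p: c ≡ 5 (mod 13), and 5^5 mod 13 = 5.
m₂ = c^(d_q) mod q: c ≡ 3 (mod 29), and 3^17 mod 29 = 2.
h = q_inv·(m₁ − m₂) mod p = 9·(5 − 2) mod 13 = 1.
m = m₂ + h·q = 2 + 1·29 = 31.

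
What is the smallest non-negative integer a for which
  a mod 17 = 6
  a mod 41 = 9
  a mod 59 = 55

The moduli are pairwise coprime; N = 17·41·59 = 41123.
N/17 = 2419; 2419 ≡ 5 (mod 17); 5·7 ≡ 1, so inverse 7.
N/41 = 1003; 1003 ≡ 19 (mod 41); 19·13 ≡ 1, so inverse 13.
N/59 = 697; 697 ≡ 48 (mod 59); 48·16 ≡ 1, so inverse 16.
a ≡ 6·2419·7 + 9·1003·13 + 55·697·16 = 832309.
832309 mod 41123 = 9849.

9849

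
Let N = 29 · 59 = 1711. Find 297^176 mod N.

Mod 29: 297 ≡ 7; by Fermat, exponent reduces to 176 mod 28 = 8; 7^8 ≡ 7 (mod 29).
Mod 59: 297 ≡ 2; by Fermat, exponent reduces to 176 mod 58 = 2; 2^2 ≡ 4 (mod 59).
Combine by CRT: x ≡ 7 (mod 29), x ≡ 4 (mod 59) ⇒ x ≡ 181 (mod 1711).

181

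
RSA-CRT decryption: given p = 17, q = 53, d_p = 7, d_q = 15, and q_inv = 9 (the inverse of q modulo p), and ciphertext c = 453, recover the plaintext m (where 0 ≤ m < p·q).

m₁ = c^(d_p) mod p: c ≡ 11 (mod 17), and 11^7 mod 17 = 3.
m₂ = c^(d_q) mod q: c ≡ 29 (mod 53), and 29^15 mod 53 = 7.
h = q_inv·(m₁ − m₂) mod p = 9·(3 − 7) mod 17 = 15.
m = m₂ + h·q = 7 + 15·53 = 802.

802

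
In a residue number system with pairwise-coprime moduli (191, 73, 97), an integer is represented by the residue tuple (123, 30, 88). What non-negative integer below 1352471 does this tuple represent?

The moduli are pairwise coprime; N = 191·73·97 = 1352471.
N/191 = 7081; 7081 ≡ 14 (mod 191); 14·41 ≡ 1, so inverse 41.
N/73 = 18527; 18527 ≡ 58 (mod 73); 58·34 ≡ 1, so inverse 34.
N/97 = 13943; 13943 ≡ 72 (mod 97); 72·31 ≡ 1, so inverse 31.
x ≡ 123·7081·41 + 30·18527·34 + 88·13943·31 = 92643527.
92643527 mod 1352471 = 675499.

675499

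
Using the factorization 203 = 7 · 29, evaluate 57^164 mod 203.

Mod 7: 57 ≡ 1; by Fermat, exponent reduces to 164 mod 6 = 2; 1^2 ≡ 1 (mod 7).
Mod 29: 57 ≡ 28; by Fermat, exponent reduces to 164 mod 28 = 24; 28^24 ≡ 1 (mod 29).
Combine by CRT: x ≡ 1 (mod 7), x ≡ 1 (mod 29) ⇒ x ≡ 1 (mod 203).

1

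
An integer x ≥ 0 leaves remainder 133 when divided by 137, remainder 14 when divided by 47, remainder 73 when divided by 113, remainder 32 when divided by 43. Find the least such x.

From x ≡ 133 (mod 137) write x = 133 + 137t. Substituting into x ≡ 14 (mod 47) gives 137t ≡ 22 (mod 47), and since 43⁻¹ ≡ 35 (mod 47), t ≡ 18. Hence x ≡ 133 + 137·18 = 2599 (mod 6439).
From x ≡ 2599 (mod 6439) write x = 2599 + 6439t. Substituting into x ≡ 73 (mod 113) gives 6439t ≡ 73 (mod 113), and since 111⁻¹ ≡ 56 (mod 113), t ≡ 20. Hence x ≡ 2599 + 6439·20 = 131379 (mod 727607).
From x ≡ 131379 (mod 727607) write x = 131379 + 727607t. Substituting into x ≡ 32 (mod 43) gives 727607t ≡ 18 (mod 43), and since 4⁻¹ ≡ 11 (mod 43), t ≡ 26. Hence x ≡ 131379 + 727607·26 = 19049161 (mod 31287101).

19049161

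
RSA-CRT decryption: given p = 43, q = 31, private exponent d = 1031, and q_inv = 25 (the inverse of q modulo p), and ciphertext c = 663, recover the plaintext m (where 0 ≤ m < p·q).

d_p = d mod (p−1) = 1031 mod 42 = 23; d_q = d mod (q−1) = 11.
m₁ = c^(d_p) mod p: c ≡ 18 (mod 43), and 18^23 mod 43 = 20.
m₂ = c^(d_q) mod q: c ≡ 12 (mod 31), and 12^11 mod 31 = 21.
h = q_inv·(m₁ − m₂) mod p = 25·(20 − 21) mod 43 = 18.
m = m₂ + h·q = 21 + 18·31 = 579.

579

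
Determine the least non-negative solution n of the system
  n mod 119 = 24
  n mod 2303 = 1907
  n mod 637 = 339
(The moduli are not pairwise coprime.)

gcd(119, 2303) = 7 and 7 | (1907 − 24), so the pair is consistent; merging gives n ≡ 22634 (mod 39151), where 39151 = lcm(119, 2303).
gcd(39151, 637) = 49 and 49 | (339 − 22634), so the pair is consistent; merging gives n ≡ 22634 (mod 508963), where 508963 = lcm(39151, 637).
The solution is unique modulo lcm(119, 2303, 637) = 508963.

22634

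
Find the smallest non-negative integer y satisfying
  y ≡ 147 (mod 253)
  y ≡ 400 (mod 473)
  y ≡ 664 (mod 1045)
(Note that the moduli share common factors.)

gcd(253, 473) = 11 and 11 | (400 − 147), so the pair is consistent; merging gives y ≡ 400 (mod 10879), where 10879 = lcm(253, 473).
gcd(10879, 1045) = 11 and 11 | (664 − 400), so the pair is consistent; merging gives y ≡ 881599 (mod 1033505), where 1033505 = lcm(10879, 1045).
The solution is unique modulo lcm(253, 473, 1045) = 1033505.

881599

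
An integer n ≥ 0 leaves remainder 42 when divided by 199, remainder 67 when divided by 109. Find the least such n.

15763

Combine the congruences pairwise.
From n ≡ 42 (mod 199) write n = 42 + 199t. Substituting into n ≡ 67 (mod 109) gives 199t ≡ 25 (mod 109), and since 90⁻¹ ≡ 86 (mod 109), t ≡ 79. Hence n ≡ 42 + 199·79 = 15763 (mod 21691).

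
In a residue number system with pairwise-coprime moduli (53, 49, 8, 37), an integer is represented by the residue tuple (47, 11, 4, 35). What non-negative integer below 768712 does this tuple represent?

295628

The moduli are pairwise coprime; N = 53·49·8·37 = 768712.
N/53 = 14504; 14504 ≡ 35 (mod 53); 35·50 ≡ 1, so inverse 50.
N/49 = 15688; 15688 ≡ 8 (mod 49); 8·43 ≡ 1, so inverse 43.
N/8 = 96089; 96089 ≡ 1 (mod 8), inverse 1.
N/37 = 20776; 20776 ≡ 19 (mod 37); 19·2 ≡ 1, so inverse 2.
x ≡ 47·14504·50 + 11·15688·43 + 4·96089·1 + 35·20776·2 = 43343500.
43343500 mod 768712 = 295628.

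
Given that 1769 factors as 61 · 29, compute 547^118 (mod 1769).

Mod 61: 547 ≡ 59; by Fermat, exponent reduces to 118 mod 60 = 58; 59^58 ≡ 46 (mod 61).
Mod 29: 547 ≡ 25; by Fermat, exponent reduces to 118 mod 28 = 6; 25^6 ≡ 7 (mod 29).
Combine by CRT: x ≡ 46 (mod 61), x ≡ 7 (mod 29) ⇒ x ≡ 1022 (mod 1769).

1022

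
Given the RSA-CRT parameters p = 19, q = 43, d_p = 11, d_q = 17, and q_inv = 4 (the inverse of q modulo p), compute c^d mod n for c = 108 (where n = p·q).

m₁ = c^(d_p) mod p: c ≡ 13 (mod 19), and 13^11 mod 19 = 2.
m₂ = c^(d_q) mod q: c ≡ 22 (mod 43), and 22^17 mod 43 = 27.
h = q_inv·(m₁ − m₂) mod p = 4·(2 − 27) mod 19 = 14.
m = m₂ + h·q = 27 + 14·43 = 629.

629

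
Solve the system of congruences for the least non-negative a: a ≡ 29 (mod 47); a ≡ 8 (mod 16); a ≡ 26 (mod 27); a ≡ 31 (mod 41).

461240

From a ≡ 29 (mod 47) write a = 29 + 47t. Substituting into a ≡ 8 (mod 16) gives 47t ≡ 11 (mod 16), and since 15⁻¹ ≡ 15 (mod 16), t ≡ 5. Hence a ≡ 29 + 47·5 = 264 (mod 752).
From a ≡ 264 (mod 752) write a = 264 + 752t. Substituting into a ≡ 26 (mod 27) gives 752t ≡ 5 (mod 27), and since 23⁻¹ ≡ 20 (mod 27), t ≡ 19. Hence a ≡ 264 + 752·19 = 14552 (mod 20304).
From a ≡ 14552 (mod 20304) write a = 14552 + 20304t. Substituting into a ≡ 31 (mod 41) gives 20304t ≡ 34 (mod 41), and since 9⁻¹ ≡ 32 (mod 41), t ≡ 22. Hence a ≡ 14552 + 20304·22 = 461240 (mod 832464).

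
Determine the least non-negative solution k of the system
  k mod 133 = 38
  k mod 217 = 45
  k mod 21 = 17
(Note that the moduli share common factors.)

2432

gcd(133, 217) = 7 and 7 | (45 − 38), so the pair is consistent; merging gives k ≡ 2432 (mod 4123), where 4123 = lcm(133, 217).
gcd(4123, 21) = 7 and 7 | (17 − 2432), so the pair is consistent; merging gives k ≡ 2432 (mod 12369), where 12369 = lcm(4123, 21).
The solution is unique modulo lcm(133, 217, 21) = 12369.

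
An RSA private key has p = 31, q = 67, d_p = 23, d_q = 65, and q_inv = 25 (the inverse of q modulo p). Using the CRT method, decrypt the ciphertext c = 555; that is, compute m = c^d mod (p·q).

m₁ = c^(d_p) mod p: c ≡ 28 (mod 31), and 28^23 mod 31 = 20.
m₂ = c^(d_q) mod q: c ≡ 19 (mod 67), and 19^65 mod 67 = 60.
h = q_inv·(m₁ − m₂) mod p = 25·(20 − 60) mod 31 = 23.
m = m₂ + h·q = 60 + 23·67 = 1601.

1601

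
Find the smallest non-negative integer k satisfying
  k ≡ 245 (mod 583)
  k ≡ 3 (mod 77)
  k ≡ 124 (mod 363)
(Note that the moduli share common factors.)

gcd(583, 77) = 11 and 11 | (3 − 245), so the pair is consistent; merging gives k ≡ 3160 (mod 4081), where 4081 = lcm(583, 77).
gcd(4081, 363) = 11 and 11 | (124 − 3160), so the pair is consistent; merging gives k ≡ 64375 (mod 134673), where 134673 = lcm(4081, 363).
The solution is unique modulo lcm(583, 77, 363) = 134673.

64375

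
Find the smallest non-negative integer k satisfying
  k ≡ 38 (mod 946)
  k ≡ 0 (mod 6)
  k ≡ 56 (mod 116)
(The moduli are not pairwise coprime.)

984

gcd(946, 6) = 2 and 2 | (0 − 38), so the pair is consistent; merging gives k ≡ 984 (mod 2838), where 2838 = lcm(946, 6).
gcd(2838, 116) = 2 and 2 | (56 − 984), so the pair is consistent; merging gives k ≡ 984 (mod 164604), where 164604 = lcm(2838, 116).
The solution is unique modulo lcm(946, 6, 116) = 164604.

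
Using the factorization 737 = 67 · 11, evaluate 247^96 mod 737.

Mod 67: 247 ≡ 46; by Fermat, exponent reduces to 96 mod 66 = 30; 46^30 ≡ 9 (mod 67).
Mod 11: 247 ≡ 5; by Fermat, exponent reduces to 96 mod 10 = 6; 5^6 ≡ 5 (mod 11).
Combine by CRT: x ≡ 9 (mod 67), x ≡ 5 (mod 11) ⇒ x ≡ 478 (mod 737).

478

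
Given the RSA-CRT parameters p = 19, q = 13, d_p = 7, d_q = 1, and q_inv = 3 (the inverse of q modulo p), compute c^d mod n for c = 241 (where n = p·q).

124

m₁ = c^(d_p) mod p: c ≡ 13 (mod 19), and 13^7 mod 19 = 10.
m₂ = c^(d_q) mod q: c ≡ 7 (mod 13), and 7^1 mod 13 = 7.
h = q_inv·(m₁ − m₂) mod p = 3·(10 − 7) mod 19 = 9.
m = m₂ + h·q = 7 + 9·13 = 124.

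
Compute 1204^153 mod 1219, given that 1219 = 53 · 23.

Mod 53: 1204 ≡ 38; by Fermat, exponent reduces to 153 mod 52 = 49; 38^49 ≡ 25 (mod 53).
Mod 23: 1204 ≡ 8; by Fermat, exponent reduces to 153 mod 22 = 21; 8^21 ≡ 3 (mod 23).
Combine by CRT: x ≡ 25 (mod 53), x ≡ 3 (mod 23) ⇒ x ≡ 555 (mod 1219).

555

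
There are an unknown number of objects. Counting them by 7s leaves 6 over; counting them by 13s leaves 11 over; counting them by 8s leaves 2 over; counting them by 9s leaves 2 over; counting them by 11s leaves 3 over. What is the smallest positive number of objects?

55586

The moduli are pairwise coprime; M = 7·13·8·9·11 = 72072.
M/7 = 10296; 10296 ≡ 6 (mod 7); 6·6 ≡ 1, so inverse 6.
M/13 = 5544; 5544 ≡ 6 (mod 13); 6·11 ≡ 1, so inverse 11.
M/8 = 9009; 9009 ≡ 1 (mod 8), inverse 1.
M/9 = 8008; 8008 ≡ 7 (mod 9); 7·4 ≡ 1, so inverse 4.
M/11 = 6552; 6552 ≡ 7 (mod 11); 7·8 ≡ 1, so inverse 8.
N ≡ 6·10296·6 + 11·5544·11 + 2·9009·1 + 2·8008·4 + 3·6552·8 = 1280810.
1280810 mod 72072 = 55586.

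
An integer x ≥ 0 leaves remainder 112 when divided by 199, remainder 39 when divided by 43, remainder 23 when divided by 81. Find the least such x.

The moduli are pairwise coprime; N = 199·43·81 = 693117.
N/199 = 3483; 3483 ≡ 100 (mod 199); 100·2 ≡ 1, so inverse 2.
N/43 = 16119; 16119 ≡ 37 (mod 43); 37·7 ≡ 1, so inverse 7.
N/81 = 8557; 8557 ≡ 52 (mod 81); 52·67 ≡ 1, so inverse 67.
x ≡ 112·3483·2 + 39·16119·7 + 23·8557·67 = 18367016.
18367016 mod 693117 = 345974.

345974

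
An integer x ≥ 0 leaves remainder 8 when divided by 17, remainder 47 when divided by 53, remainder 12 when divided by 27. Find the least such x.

14781

From x ≡ 8 (mod 17) write x = 8 + 17t. Substituting into x ≡ 47 (mod 53) gives 17t ≡ 39 (mod 53), and since 17⁻¹ ≡ 25 (mod 53), t ≡ 21. Hence x ≡ 8 + 17·21 = 365 (mod 901).
From x ≡ 365 (mod 901) write x = 365 + 901t. Substituting into x ≡ 12 (mod 27) gives 901t ≡ 25 (mod 27), and since 10⁻¹ ≡ 19 (mod 27), t ≡ 16. Hence x ≡ 365 + 901·16 = 14781 (mod 24327).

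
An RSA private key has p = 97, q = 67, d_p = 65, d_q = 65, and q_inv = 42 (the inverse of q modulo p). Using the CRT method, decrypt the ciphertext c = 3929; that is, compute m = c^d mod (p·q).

4140

m₁ = c^(d_p) mod p: c ≡ 49 (mod 97), and 49^65 mod 97 = 66.
m₂ = c^(d_q) mod q: c ≡ 43 (mod 67), and 43^65 mod 67 = 53.
h = q_inv·(m₁ − m₂) mod p = 42·(66 − 53) mod 97 = 61.
m = m₂ + h·q = 53 + 61·67 = 4140.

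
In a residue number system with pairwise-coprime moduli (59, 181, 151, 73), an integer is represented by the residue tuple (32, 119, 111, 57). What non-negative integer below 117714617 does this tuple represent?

40183929

The moduli are pairwise coprime; N = 59·181·151·73 = 117714617.
N/59 = 1995163; 1995163 ≡ 19 (mod 59); 19·28 ≡ 1, so inverse 28.
N/181 = 650357; 650357 ≡ 24 (mod 181); 24·83 ≡ 1, so inverse 83.
N/151 = 779567; 779567 ≡ 105 (mod 151); 105·128 ≡ 1, so inverse 128.
N/73 = 1612529; 1612529 ≡ 32 (mod 73); 32·16 ≡ 1, so inverse 16.
x ≡ 32·1995163·28 + 119·650357·83 + 111·779567·128 + 57·1612529·16 = 20757956521.
20757956521 mod 117714617 = 40183929.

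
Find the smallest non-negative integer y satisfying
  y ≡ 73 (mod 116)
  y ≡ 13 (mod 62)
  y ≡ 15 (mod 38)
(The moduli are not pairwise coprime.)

9933

Combine the congruences pairwise.
gcd(116, 62) = 2 and 2 | (13 − 73), so the pair is consistent; merging gives y ≡ 2741 (mod 3596), where 3596 = lcm(116, 62).
gcd(3596, 38) = 2 and 2 | (15 − 2741), so the pair is consistent; merging gives y ≡ 9933 (mod 68324), where 68324 = lcm(3596, 38).
The solution is unique modulo lcm(116, 62, 38) = 68324.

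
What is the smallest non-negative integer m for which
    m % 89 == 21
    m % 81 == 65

Combine the congruences pairwise.
From m ≡ 21 (mod 89) write m = 21 + 89t. Substituting into m ≡ 65 (mod 81) gives 89t ≡ 44 (mod 81), and since 8⁻¹ ≡ 71 (mod 81), t ≡ 46. Hence m ≡ 21 + 89·46 = 4115 (mod 7209).

4115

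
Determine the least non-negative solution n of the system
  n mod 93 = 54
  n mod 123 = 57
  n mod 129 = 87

gcd(93, 123) = 3 and 3 | (57 − 54), so the pair is consistent; merging gives n ≡ 426 (mod 3813), where 3813 = lcm(93, 123).
gcd(3813, 129) = 3 and 3 | (87 − 426), so the pair is consistent; merging gives n ≡ 57621 (mod 163959), where 163959 = lcm(3813, 129).
The solution is unique modulo lcm(93, 123, 129) = 163959.

57621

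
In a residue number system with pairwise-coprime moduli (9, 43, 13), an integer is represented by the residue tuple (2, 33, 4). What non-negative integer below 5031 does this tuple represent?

From x ≡ 2 (mod 9) write x = 2 + 9t. Substituting into x ≡ 33 (mod 43) gives 9t ≡ 31 (mod 43), and since 9⁻¹ ≡ 24 (mod 43), t ≡ 13. Hence x ≡ 2 + 9·13 = 119 (mod 387).
From x ≡ 119 (mod 387) write x = 119 + 387t. Substituting into x ≡ 4 (mod 13) gives 387t ≡ 2 (mod 13), and since 10⁻¹ ≡ 4 (mod 13), t ≡ 8. Hence x ≡ 119 + 387·8 = 3215 (mod 5031).

3215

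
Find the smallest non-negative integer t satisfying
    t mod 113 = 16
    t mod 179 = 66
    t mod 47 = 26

74709

Combine the congruences pairwise.
From t ≡ 16 (mod 113) write t = 16 + 113s. Substituting into t ≡ 66 (mod 179) gives 113s ≡ 50 (mod 179), and since 113⁻¹ ≡ 160 (mod 179), s ≡ 124. Hence t ≡ 16 + 113·124 = 14028 (mod 20227).
From t ≡ 14028 (mod 20227) write t = 14028 + 20227s. Substituting into t ≡ 26 (mod 47) gives 20227s ≡ 4 (mod 47), and since 17⁻¹ ≡ 36 (mod 47), s ≡ 3. Hence t ≡ 14028 + 20227·3 = 74709 (mod 950669).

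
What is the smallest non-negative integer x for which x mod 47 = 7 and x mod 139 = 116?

4425

From x ≡ 7 (mod 47) write x = 7 + 47t. Substituting into x ≡ 116 (mod 139) gives 47t ≡ 109 (mod 139), and since 47⁻¹ ≡ 71 (mod 139), t ≡ 94. Hence x ≡ 7 + 47·94 = 4425 (mod 6533).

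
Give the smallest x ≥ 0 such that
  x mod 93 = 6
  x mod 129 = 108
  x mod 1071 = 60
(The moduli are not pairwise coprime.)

gcd(93, 129) = 3 and 3 | (108 − 6), so the pair is consistent; merging gives x ≡ 3075 (mod 3999), where 3999 = lcm(93, 129).
gcd(3999, 1071) = 3 and 3 | (60 − 3075), so the pair is consistent; merging gives x ≡ 1322745 (mod 1427643), where 1427643 = lcm(3999, 1071).
The solution is unique modulo lcm(93, 129, 1071) = 1427643.

1322745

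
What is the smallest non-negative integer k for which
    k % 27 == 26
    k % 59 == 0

Combine the congruences pairwise.
From k ≡ 26 (mod 27) write k = 26 + 27t. Substituting into k ≡ 0 (mod 59) gives 27t ≡ 33 (mod 59), and since 27⁻¹ ≡ 35 (mod 59), t ≡ 34. Hence k ≡ 26 + 27·34 = 944 (mod 1593).

944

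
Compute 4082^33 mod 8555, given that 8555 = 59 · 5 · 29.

6422

Mod 59: 4082 ≡ 11; 11^33 ≡ 50 (mod 59).
Mod 5: 4082 ≡ 2; by Fermat, exponent reduces to 33 mod 4 = 1; 2^1 ≡ 2 (mod 5).
Mod 29: 4082 ≡ 22; by Fermat, exponent reduces to 33 mod 28 = 5; 22^5 ≡ 13 (mod 29).
Combine by CRT: x ≡ 50 (mod 59), x ≡ 2 (mod 5), x ≡ 13 (mod 29) ⇒ x ≡ 6422 (mod 8555).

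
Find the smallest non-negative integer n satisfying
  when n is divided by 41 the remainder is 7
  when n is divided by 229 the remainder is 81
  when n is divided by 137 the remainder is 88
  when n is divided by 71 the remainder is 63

From n ≡ 7 (mod 41) write n = 7 + 41t. Substituting into n ≡ 81 (mod 229) gives 41t ≡ 74 (mod 229), and since 41⁻¹ ≡ 162 (mod 229), t ≡ 80. Hence n ≡ 7 + 41·80 = 3287 (mod 9389).
From n ≡ 3287 (mod 9389) write n = 3287 + 9389t. Substituting into n ≡ 88 (mod 137) gives 9389t ≡ 89 (mod 137), and since 73⁻¹ ≡ 122 (mod 137), t ≡ 35. Hence n ≡ 3287 + 9389·35 = 331902 (mod 1286293).
From n ≡ 331902 (mod 1286293) write n = 331902 + 1286293t. Substituting into n ≡ 63 (mod 71) gives 1286293t ≡ 15 (mod 71), and since 57⁻¹ ≡ 5 (mod 71), t ≡ 4. Hence n ≡ 331902 + 1286293·4 = 5477074 (mod 91326803).

5477074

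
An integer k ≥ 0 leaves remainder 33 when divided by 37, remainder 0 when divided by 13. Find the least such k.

Combine the congruences pairwise.
From k ≡ 33 (mod 37) write k = 33 + 37t. Substituting into k ≡ 0 (mod 13) gives 37t ≡ 6 (mod 13), and since 11⁻¹ ≡ 6 (mod 13), t ≡ 10. Hence k ≡ 33 + 37·10 = 403 (mod 481).

403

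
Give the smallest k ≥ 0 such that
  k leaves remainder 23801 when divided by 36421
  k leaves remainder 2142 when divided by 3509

679379

gcd(36421, 3509) = 121 and 121 | (2142 − 23801), so the pair is consistent; merging gives k ≡ 679379 (mod 1056209), where 1056209 = lcm(36421, 3509).
The solution is unique modulo lcm(36421, 3509) = 1056209.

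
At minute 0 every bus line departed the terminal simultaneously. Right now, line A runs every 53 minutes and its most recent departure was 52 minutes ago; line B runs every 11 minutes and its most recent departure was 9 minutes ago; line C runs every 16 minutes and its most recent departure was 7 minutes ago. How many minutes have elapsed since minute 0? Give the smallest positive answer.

3815

The moduli are pairwise coprime; N = 53·11·16 = 9328.
N/53 = 176; 176 ≡ 17 (mod 53); 17·25 ≡ 1, so inverse 25.
N/11 = 848; 848 ≡ 1 (mod 11), inverse 1.
N/16 = 583; 583 ≡ 7 (mod 16); 7·7 ≡ 1, so inverse 7.
t ≡ 52·176·25 + 9·848·1 + 7·583·7 = 264999.
264999 mod 9328 = 3815.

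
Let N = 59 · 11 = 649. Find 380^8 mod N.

Mod 59: 380 ≡ 26; 26^8 ≡ 28 (mod 59).
Mod 11: 380 ≡ 6; 6^8 ≡ 4 (mod 11).
Combine by CRT: x ≡ 28 (mod 59), x ≡ 4 (mod 11) ⇒ x ≡ 323 (mod 649).

323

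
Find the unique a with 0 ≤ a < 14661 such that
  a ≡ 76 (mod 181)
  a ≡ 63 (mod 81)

10755

Combine the congruences pairwise.
From a ≡ 76 (mod 181) write a = 76 + 181t. Substituting into a ≡ 63 (mod 81) gives 181t ≡ 68 (mod 81), and since 19⁻¹ ≡ 64 (mod 81), t ≡ 59. Hence a ≡ 76 + 181·59 = 10755 (mod 14661).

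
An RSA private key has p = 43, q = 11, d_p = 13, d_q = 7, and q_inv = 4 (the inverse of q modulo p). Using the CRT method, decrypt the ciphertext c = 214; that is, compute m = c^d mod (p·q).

m₁ = c^(d_p) mod p: c ≡ 42 (mod 43), and 42^13 mod 43 = 42.
m₂ = c^(d_q) mod q: c ≡ 5 (mod 11), and 5^7 mod 11 = 3.
h = q_inv·(m₁ − m₂) mod p = 4·(42 − 3) mod 43 = 27.
m = m₂ + h·q = 3 + 27·11 = 300.

300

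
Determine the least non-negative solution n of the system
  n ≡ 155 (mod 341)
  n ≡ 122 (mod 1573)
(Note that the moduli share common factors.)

36301

Combine the congruences pairwise.
gcd(341, 1573) = 11 and 11 | (122 − 155), so the pair is consistent; merging gives n ≡ 36301 (mod 48763), where 48763 = lcm(341, 1573).
The solution is unique modulo lcm(341, 1573) = 48763.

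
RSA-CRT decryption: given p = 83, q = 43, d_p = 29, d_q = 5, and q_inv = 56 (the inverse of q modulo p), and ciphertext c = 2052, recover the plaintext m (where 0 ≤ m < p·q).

m₁ = c^(d_p) mod p: c ≡ 60 (mod 83), and 60^29 mod 83 = 53.
m₂ = c^(d_q) mod q: c ≡ 31 (mod 43), and 31^5 mod 43 = 9.
h = q_inv·(m₁ − m₂) mod p = 56·(53 − 9) mod 83 = 57.
m = m₂ + h·q = 9 + 57·43 = 2460.

2460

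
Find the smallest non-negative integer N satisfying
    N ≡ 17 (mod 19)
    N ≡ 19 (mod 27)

397

Combine the congruences pairwise.
From N ≡ 17 (mod 19) write N = 17 + 19t. Substituting into N ≡ 19 (mod 27) gives 19t ≡ 2 (mod 27), and since 19⁻¹ ≡ 10 (mod 27), t ≡ 20. Hence N ≡ 17 + 19·20 = 397 (mod 513).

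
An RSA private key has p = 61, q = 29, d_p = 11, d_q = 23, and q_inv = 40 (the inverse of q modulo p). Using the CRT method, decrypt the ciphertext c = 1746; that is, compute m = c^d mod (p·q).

1182

m₁ = c^(d_p) mod p: c ≡ 38 (mod 61), and 38^11 mod 61 = 23.
m₂ = c^(d_q) mod q: c ≡ 6 (mod 29), and 6^23 mod 29 = 22.
h = q_inv·(m₁ − m₂) mod p = 40·(23 − 22) mod 61 = 40.
m = m₂ + h·q = 22 + 40·29 = 1182.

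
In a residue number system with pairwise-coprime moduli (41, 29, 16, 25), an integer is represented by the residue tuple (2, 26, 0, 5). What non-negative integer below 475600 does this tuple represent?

432880

From x ≡ 2 (mod 41) write x = 2 + 41t. Substituting into x ≡ 26 (mod 29) gives 41t ≡ 24 (mod 29), and since 12⁻¹ ≡ 17 (mod 29), t ≡ 2. Hence x ≡ 2 + 41·2 = 84 (mod 1189).
From x ≡ 84 (mod 1189) write x = 84 + 1189t. Substituting into x ≡ 0 (mod 16) gives 1189t ≡ 12 (mod 16), and since 5⁻¹ ≡ 13 (mod 16), t ≡ 12. Hence x ≡ 84 + 1189·12 = 14352 (mod 19024).
From x ≡ 14352 (mod 19024) write x = 14352 + 19024t. Substituting into x ≡ 5 (mod 25) gives 19024t ≡ 3 (mod 25), and since 24⁻¹ ≡ 24 (mod 25), t ≡ 22. Hence x ≡ 14352 + 19024·22 = 432880 (mod 475600).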